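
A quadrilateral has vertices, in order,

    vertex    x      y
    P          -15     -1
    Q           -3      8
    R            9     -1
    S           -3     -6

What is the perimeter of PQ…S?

56

|PQ| = √((12)² + (9)²) = √225 = 15
|QR| = √((12)² + (-9)²) = √225 = 15
|RS| = √((-12)² + (-5)²) = √169 = 13
|SP| = √((-12)² + (5)²) = √169 = 13
Perimeter = 15 + 15 + 13 + 13 = 56.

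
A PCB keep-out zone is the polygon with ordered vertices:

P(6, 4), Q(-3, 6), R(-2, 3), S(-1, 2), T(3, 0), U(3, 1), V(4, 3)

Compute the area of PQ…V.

25

Σ = (48) + (3) + (-1) + (-6) + (3) + (5) + (-2) = 50
Area = |Σ|/2 = 25.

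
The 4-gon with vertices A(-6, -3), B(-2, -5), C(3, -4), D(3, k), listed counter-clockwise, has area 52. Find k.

6

The doubled signed area Σ (x_i y_{i+1} − x_{i+1} y_i) is linear in k.
With k=0 it equals 50; the coefficient of k is 9 (from the two edges through D).
So 9·k + 50 = 2·52 = 104 ⇒ k = 6.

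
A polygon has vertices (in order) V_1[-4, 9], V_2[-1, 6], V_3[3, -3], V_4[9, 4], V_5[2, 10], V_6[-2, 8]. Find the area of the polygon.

V_1→V_2: (-4)(6) − (-1)(9) = -15
V_2→V_3: (-1)(-3) − (3)(6) = -15
V_3→V_4: (3)(4) − (9)(-3) = 39
V_4→V_5: (9)(10) − (2)(4) = 82
V_5→V_6: (2)(8) − (-2)(10) = 36
V_6→V_1: (-2)(9) − (-4)(8) = 14
Σ = 141
Area = |Σ|/2 = 70.5.

70.5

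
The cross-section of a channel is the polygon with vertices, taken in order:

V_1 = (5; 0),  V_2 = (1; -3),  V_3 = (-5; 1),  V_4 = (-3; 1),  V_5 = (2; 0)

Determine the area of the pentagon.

Cross-terms: -15, -14, -2, -2, 0  ⇒  Σ = -33
Area = |Σ|/2 = 16.5.

16.5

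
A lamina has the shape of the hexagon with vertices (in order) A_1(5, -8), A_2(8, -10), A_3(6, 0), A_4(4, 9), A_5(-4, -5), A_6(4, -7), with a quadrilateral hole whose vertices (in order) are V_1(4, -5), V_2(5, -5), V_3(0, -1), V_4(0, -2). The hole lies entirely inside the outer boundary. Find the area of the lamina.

Outer boundary:
Σ = (14) + (60) + (54) + (16) + (48) + (3) = 195
Area = |Σ|/2 = 97.5.
Hole:
V_1→V_2: (4)(-5) − (5)(-5) = 5
V_2→V_3: (5)(-1) − (0)(-5) = -5
V_3→V_4: (0)(-2) − (0)(-1) = 0
V_4→V_1: (0)(-5) − (4)(-2) = 8
Σ = 8
Area = |Σ|/2 = 4.
Net area = 97.5 − 4 = 93.5.

93.5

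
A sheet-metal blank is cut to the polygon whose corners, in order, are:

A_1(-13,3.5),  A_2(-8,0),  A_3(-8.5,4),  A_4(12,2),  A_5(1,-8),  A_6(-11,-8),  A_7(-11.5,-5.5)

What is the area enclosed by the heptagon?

Σ = (28) + (-32) + (-65) + (-98) + (-96) + (-31.5) + (-111.75) = -406.25
Area = |Σ|/2 = 203.125.

203.125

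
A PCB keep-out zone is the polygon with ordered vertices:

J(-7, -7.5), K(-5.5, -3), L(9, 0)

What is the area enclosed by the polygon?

30.375

Apply the surveyor's formula: 2A = Σ (x_i·y_{i+1} − x_{i+1}·y_i), indices taken mod 3.
Cross-terms: -20.25, 27, -67.5  ⇒  Σ = -60.75
Area = |Σ|/2 = 30.375.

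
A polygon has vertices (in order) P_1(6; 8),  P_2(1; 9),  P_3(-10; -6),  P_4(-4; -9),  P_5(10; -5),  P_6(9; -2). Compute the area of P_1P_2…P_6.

207.5

P_1→P_2: (6)(9) − (1)(8) = 46
P_2→P_3: (1)(-6) − (-10)(9) = 84
P_3→P_4: (-10)(-9) − (-4)(-6) = 66
P_4→P_5: (-4)(-5) − (10)(-9) = 110
P_5→P_6: (10)(-2) − (9)(-5) = 25
P_6→P_1: (9)(8) − (6)(-2) = 84
Σ = 415
Area = |Σ|/2 = 207.5.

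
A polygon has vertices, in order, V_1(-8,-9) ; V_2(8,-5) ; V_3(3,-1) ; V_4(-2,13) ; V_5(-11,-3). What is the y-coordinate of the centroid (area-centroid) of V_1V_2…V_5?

Apply the shoelace formula. First the cross-terms c_i = x_i·y_{i+1} − x_{i+1}·y_i:
  112, 7, 37, 149, 75  ⇒  2A = 380, A = 190.
Then Σ (y_i + y_{i+1})·c_i = -576, so ȳ = -576 / (6·190) = -48/95.

-48/95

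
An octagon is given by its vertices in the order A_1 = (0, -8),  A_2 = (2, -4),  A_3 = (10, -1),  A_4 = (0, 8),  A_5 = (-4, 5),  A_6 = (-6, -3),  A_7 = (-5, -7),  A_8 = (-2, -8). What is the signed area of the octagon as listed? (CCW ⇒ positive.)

138.5

Σ = (16) + (38) + (80) + (32) + (42) + (27) + (26) + (16) = 277
Signed area = Σ/2 = 138.5 (positive ⇒ counter-clockwise traversal).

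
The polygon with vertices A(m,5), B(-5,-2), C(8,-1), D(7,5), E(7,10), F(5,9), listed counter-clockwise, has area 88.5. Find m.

-1

Write out the shoelace sum; only the two edges meeting at A involve m:
2·Area = [(5·5 − m·9) + (m·(-2) − (-5)·5)] + 116
       = -11·m + 166 = 177
⇒ m = -1.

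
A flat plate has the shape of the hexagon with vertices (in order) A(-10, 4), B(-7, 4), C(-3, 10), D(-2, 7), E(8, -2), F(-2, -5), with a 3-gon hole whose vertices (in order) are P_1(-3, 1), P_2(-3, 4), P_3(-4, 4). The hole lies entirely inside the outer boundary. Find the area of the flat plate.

Outer boundary:
Apply the shoelace (surveyor's) formula: 2A = Σ (x_i·y_{i+1} − x_{i+1}·y_i), indices taken mod 6.
Σ = (-12) + (-58) + (-1) + (-52) + (-44) + (-58) = -225
Area = |Σ|/2 = 112.5.
Hole:
P_1→P_2: (-3)(4) − (-3)(1) = -9
P_2→P_3: (-3)(4) − (-4)(4) = 4
P_3→P_1: (-4)(1) − (-3)(4) = 8
Σ = 3
Area = |Σ|/2 = 1.5.
Net area = 112.5 − 1.5 = 111.

111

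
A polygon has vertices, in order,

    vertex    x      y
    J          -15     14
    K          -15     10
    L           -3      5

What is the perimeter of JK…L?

32

|JK| = √((0)² + (-4)²) = √16 = 4
|KL| = √((12)² + (-5)²) = √169 = 13
|LJ| = √((-12)² + (9)²) = √225 = 15
Perimeter = 4 + 13 + 15 = 32.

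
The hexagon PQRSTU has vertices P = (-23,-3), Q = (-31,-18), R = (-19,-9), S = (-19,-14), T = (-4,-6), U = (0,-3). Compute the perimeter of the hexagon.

82

|PQ| = √((-8)² + (-15)²) = √289 = 17
|QR| = √((12)² + (9)²) = √225 = 15
|RS| = √((0)² + (-5)²) = √25 = 5
|ST| = √((15)² + (8)²) = √289 = 17
|TU| = √((4)² + (3)²) = √25 = 5
|UP| = √((-23)² + (0)²) = √529 = 23
Perimeter = 17 + 15 + 5 + 17 + 5 + 23 = 82.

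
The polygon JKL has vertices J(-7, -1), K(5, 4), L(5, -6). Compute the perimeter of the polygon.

36

|JK| = √((12)² + (5)²) = √169 = 13
|KL| = √((0)² + (-10)²) = √100 = 10
|LJ| = √((-12)² + (5)²) = √169 = 13
Perimeter = 13 + 10 + 13 = 36.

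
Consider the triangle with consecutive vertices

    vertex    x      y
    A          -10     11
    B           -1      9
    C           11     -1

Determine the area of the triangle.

Apply the shoelace (surveyor's) formula: 2A = Σ (x_i·y_{i+1} − x_{i+1}·y_i), indices taken mod 3.
Σ = (-79) + (-98) + (111) = -66
Area = |Σ|/2 = 33.

33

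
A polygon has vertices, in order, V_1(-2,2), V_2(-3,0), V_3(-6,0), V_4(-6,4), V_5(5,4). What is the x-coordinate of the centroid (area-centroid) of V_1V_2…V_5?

-89/33

Apply the surveyor's formula. First the cross-terms c_i = x_i·y_{i+1} − x_{i+1}·y_i:
  6, 0, -24, -44, 18  ⇒  2A = -44, A = -22.
Then Σ (x_i + x_{i+1})·c_i = 356, so x̄ = 356 / (6·(-22)) = -89/33.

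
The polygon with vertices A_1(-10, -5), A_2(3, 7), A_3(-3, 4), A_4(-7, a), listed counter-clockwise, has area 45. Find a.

7

Write out the shoelace sum; only the two edges meeting at A_4 involve a:
2·Area = [((-3)·a − (-7)·4) + ((-7)·(-5) − (-10)·a)] + -22
       = 7·a + 41 = 90
⇒ a = 7.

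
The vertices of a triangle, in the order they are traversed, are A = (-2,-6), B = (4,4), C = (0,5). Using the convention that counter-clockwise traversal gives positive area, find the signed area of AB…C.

Apply Gauss's area formula: 2A = Σ (x_i·y_{i+1} − x_{i+1}·y_i), indices taken mod 3.
Σ = (16) + (20) + (10) = 46
Signed area = Σ/2 = 23 (positive ⇒ counter-clockwise traversal).

23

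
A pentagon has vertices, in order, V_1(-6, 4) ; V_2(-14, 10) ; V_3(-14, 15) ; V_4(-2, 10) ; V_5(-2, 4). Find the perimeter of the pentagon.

38

|V_1V_2| = √((-8)² + (6)²) = √100 = 10
|V_2V_3| = √((0)² + (5)²) = √25 = 5
|V_3V_4| = √((12)² + (-5)²) = √169 = 13
|V_4V_5| = √((0)² + (-6)²) = √36 = 6
|V_5V_1| = √((-4)² + (0)²) = √16 = 4
Perimeter = 10 + 5 + 13 + 6 + 4 = 38.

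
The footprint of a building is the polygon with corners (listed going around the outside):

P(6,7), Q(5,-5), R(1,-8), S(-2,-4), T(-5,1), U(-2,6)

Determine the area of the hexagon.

110

Apply the shoelace (surveyor's) formula: 2A = Σ (x_i·y_{i+1} − x_{i+1}·y_i), indices taken mod 6.
Cross-terms: -65, -35, -20, -22, -28, -50  ⇒  Σ = -220
Area = |Σ|/2 = 110.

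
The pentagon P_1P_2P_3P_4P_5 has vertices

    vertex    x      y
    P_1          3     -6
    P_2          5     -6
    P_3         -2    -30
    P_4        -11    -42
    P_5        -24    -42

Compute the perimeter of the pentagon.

|P_1P_2| = √((2)² + (0)²) = √4 = 2
|P_2P_3| = √((-7)² + (-24)²) = √625 = 25
|P_3P_4| = √((-9)² + (-12)²) = √225 = 15
|P_4P_5| = √((-13)² + (0)²) = √169 = 13
|P_5P_1| = √((27)² + (36)²) = √2025 = 45
Perimeter = 2 + 25 + 15 + 13 + 45 = 100.

100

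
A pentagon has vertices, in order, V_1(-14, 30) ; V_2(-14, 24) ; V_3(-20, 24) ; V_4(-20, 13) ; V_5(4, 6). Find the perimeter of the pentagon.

78

|V_1V_2| = √((0)² + (-6)²) = √36 = 6
|V_2V_3| = √((-6)² + (0)²) = √36 = 6
|V_3V_4| = √((0)² + (-11)²) = √121 = 11
|V_4V_5| = √((24)² + (-7)²) = √625 = 25
|V_5V_1| = √((-18)² + (24)²) = √900 = 30
Perimeter = 6 + 6 + 11 + 25 + 30 = 78.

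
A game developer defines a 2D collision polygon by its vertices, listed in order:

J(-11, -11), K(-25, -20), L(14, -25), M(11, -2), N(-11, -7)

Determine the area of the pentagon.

Apply the surveyor's formula: 2A = Σ (x_i·y_{i+1} − x_{i+1}·y_i), indices taken mod 5.
Σ = (-55) + (905) + (247) + (-99) + (44) = 1042
Area = |Σ|/2 = 521.

521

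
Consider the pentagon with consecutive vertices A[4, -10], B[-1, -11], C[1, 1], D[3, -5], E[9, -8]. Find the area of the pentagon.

44.5

Apply the surveyor's formula: 2A = Σ (x_i·y_{i+1} − x_{i+1}·y_i), indices taken mod 5.
Σ = (-54) + (10) + (-8) + (21) + (-58) = -89
Area = |Σ|/2 = 44.5.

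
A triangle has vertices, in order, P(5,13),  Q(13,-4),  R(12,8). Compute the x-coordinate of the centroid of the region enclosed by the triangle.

10

Apply the shoelace (surveyor's) formula. First the cross-terms c_i = x_i·y_{i+1} − x_{i+1}·y_i:
  -189, 152, 116  ⇒  2A = 79, A = 39.5.
Then Σ (x_i + x_{i+1})·c_i = 2370, so x̄ = 2370 / (6·39.5) = 10.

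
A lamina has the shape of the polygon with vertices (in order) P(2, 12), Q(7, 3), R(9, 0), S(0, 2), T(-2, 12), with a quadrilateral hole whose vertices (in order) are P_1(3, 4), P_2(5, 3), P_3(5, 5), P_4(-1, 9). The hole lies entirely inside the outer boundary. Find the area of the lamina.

56.5

Outer boundary:
Σ = (-78) + (-27) + (18) + (4) + (-48) = -131
Area = |Σ|/2 = 65.5.
Hole:
Apply Gauss's area formula: 2A = Σ (x_i·y_{i+1} − x_{i+1}·y_i), indices taken mod 4.
Cross-terms: -11, 10, 50, -31  ⇒  Σ = 18
Area = |Σ|/2 = 9.
Net area = 65.5 − 9 = 56.5.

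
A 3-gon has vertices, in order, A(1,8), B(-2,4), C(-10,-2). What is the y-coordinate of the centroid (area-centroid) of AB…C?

10/3

Apply Gauss's area formula. First the cross-terms c_i = x_i·y_{i+1} − x_{i+1}·y_i:
  20, 44, -78  ⇒  2A = -14, A = -7.
Then Σ (y_i + y_{i+1})·c_i = -140, so ȳ = -140 / (6·(-7)) = 10/3.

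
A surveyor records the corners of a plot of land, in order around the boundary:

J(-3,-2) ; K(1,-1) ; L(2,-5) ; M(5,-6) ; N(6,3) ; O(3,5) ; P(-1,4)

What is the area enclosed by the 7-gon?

Σ = (5) + (-3) + (13) + (51) + (21) + (17) + (14) = 118
Area = |Σ|/2 = 59.

59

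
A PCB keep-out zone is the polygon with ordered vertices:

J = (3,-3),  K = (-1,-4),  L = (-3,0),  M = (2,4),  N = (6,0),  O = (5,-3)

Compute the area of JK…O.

43.5

Apply the shoelace (surveyor's) formula: 2A = Σ (x_i·y_{i+1} − x_{i+1}·y_i), indices taken mod 6.
Σ = (-15) + (-12) + (-12) + (-24) + (-18) + (-6) = -87
Area = |Σ|/2 = 43.5.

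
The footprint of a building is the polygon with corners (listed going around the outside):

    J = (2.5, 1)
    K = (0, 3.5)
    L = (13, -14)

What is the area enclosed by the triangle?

Apply the shoelace formula: 2A = Σ (x_i·y_{i+1} − x_{i+1}·y_i), indices taken mod 3.
Σ = (8.75) + (-45.5) + (48) = 11.25
Area = |Σ|/2 = 5.625.

5.625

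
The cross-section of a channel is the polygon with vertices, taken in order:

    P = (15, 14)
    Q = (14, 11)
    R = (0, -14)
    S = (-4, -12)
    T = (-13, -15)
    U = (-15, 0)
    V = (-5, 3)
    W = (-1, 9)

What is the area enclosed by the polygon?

420

Σ = (-31) + (-196) + (-56) + (-96) + (-225) + (-45) + (-42) + (-149) = -840
Area = |Σ|/2 = 420.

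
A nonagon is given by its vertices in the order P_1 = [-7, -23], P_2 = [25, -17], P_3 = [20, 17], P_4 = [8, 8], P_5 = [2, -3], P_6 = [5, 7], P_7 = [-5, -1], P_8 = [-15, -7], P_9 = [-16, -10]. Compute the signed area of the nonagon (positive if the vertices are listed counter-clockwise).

929

Σ = (694) + (765) + (24) + (-40) + (29) + (30) + (20) + (38) + (298) = 1858
Signed area = Σ/2 = 929 (positive ⇒ counter-clockwise traversal).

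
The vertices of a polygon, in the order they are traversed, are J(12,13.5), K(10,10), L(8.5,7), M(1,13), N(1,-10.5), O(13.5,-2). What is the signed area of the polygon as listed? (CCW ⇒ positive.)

Σ = (-15) + (-15) + (103.5) + (-23.5) + (139.75) + (206.25) = 396
Signed area = Σ/2 = 198 (positive ⇒ counter-clockwise traversal).

198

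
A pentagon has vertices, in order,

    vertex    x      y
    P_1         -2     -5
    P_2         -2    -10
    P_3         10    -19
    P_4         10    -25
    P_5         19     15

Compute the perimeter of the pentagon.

|P_1P_2| = √((0)² + (-5)²) = √25 = 5
|P_2P_3| = √((12)² + (-9)²) = √225 = 15
|P_3P_4| = √((0)² + (-6)²) = √36 = 6
|P_4P_5| = √((9)² + (40)²) = √1681 = 41
|P_5P_1| = √((-21)² + (-20)²) = √841 = 29
Perimeter = 5 + 15 + 6 + 41 + 29 = 96.

96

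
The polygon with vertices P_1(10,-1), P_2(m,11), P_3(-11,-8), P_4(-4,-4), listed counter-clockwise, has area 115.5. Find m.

8

Write out the shoelace sum; only the two edges meeting at P_2 involve m:
2·Area = [(10·11 − m·(-1)) + (m·(-8) − (-11)·11)] + 56
       = -7·m + 287 = 231
⇒ m = 8.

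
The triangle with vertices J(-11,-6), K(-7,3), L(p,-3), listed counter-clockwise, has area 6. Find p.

-11

The doubled signed area Σ (x_i y_{i+1} − x_{i+1} y_i) is linear in p.
With p=0 it equals -87; the coefficient of p is -9 (from the two edges through L).
So -9·p + -87 = 2·6 = 12 ⇒ p = -11.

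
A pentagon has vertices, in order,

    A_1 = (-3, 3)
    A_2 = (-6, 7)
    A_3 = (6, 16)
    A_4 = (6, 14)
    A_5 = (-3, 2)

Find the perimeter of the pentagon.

38

|A_1A_2| = √((-3)² + (4)²) = √25 = 5
|A_2A_3| = √((12)² + (9)²) = √225 = 15
|A_3A_4| = √((0)² + (-2)²) = √4 = 2
|A_4A_5| = √((-9)² + (-12)²) = √225 = 15
|A_5A_1| = √((0)² + (1)²) = √1 = 1
Perimeter = 5 + 15 + 2 + 15 + 1 = 38.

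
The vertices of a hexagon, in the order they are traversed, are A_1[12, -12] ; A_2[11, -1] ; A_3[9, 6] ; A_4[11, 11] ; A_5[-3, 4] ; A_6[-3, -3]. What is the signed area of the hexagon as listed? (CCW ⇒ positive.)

199

Σ = (120) + (75) + (33) + (77) + (21) + (72) = 398
Signed area = Σ/2 = 199 (positive ⇒ counter-clockwise traversal).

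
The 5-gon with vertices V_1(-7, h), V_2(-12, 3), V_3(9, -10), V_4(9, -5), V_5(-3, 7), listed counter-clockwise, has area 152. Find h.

10

Write out the shoelace sum; only the two edges meeting at V_1 involve h:
2·Area = [((-3)·h − (-7)·7) + ((-7)·3 − (-12)·h)] + 186
       = 9·h + 214 = 304
⇒ h = 10.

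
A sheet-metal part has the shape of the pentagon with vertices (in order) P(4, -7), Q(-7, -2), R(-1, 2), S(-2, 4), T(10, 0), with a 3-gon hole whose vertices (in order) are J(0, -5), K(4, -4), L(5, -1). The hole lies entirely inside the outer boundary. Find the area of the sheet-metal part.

Outer boundary:
Apply the shoelace (surveyor's) formula: 2A = Σ (x_i·y_{i+1} − x_{i+1}·y_i), indices taken mod 5.
Σ = (-57) + (-16) + (0) + (-40) + (-70) = -183
Area = |Σ|/2 = 91.5.
Hole:
Cross-terms: 20, 16, -25  ⇒  Σ = 11
Area = |Σ|/2 = 5.5.
Net area = 91.5 − 5.5 = 86.

86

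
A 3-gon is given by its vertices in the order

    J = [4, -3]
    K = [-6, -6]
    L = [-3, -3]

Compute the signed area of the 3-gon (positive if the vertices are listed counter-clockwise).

-10.5

Apply the shoelace formula: 2A = Σ (x_i·y_{i+1} − x_{i+1}·y_i), indices taken mod 3.
Σ = (-42) + (0) + (21) = -21
Signed area = Σ/2 = -10.5 (negative ⇒ clockwise traversal).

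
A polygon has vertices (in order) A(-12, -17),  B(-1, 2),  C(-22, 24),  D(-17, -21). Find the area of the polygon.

Σ = (-41) + (20) + (870) + (37) = 886
Area = |Σ|/2 = 443.

443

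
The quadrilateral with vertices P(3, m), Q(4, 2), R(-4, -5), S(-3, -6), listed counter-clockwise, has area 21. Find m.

-3

The doubled signed area Σ (x_i y_{i+1} − x_{i+1} y_i) is linear in m.
With m=0 it equals 21; the coefficient of m is -7 (from the two edges through P).
So -7·m + 21 = 2·21 = 42 ⇒ m = -3.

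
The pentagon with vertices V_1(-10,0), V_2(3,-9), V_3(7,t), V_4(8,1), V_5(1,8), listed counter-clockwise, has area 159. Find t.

-3

Write out the shoelace sum; only the two edges meeting at V_3 involve t:
2·Area = [(3·t − 7·(-9)) + (7·1 − 8·t)] + 233
       = -5·t + 303 = 318
⇒ t = -3.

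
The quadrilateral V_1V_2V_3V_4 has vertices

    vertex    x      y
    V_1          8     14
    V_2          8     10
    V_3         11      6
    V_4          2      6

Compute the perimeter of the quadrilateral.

28

|V_1V_2| = √((0)² + (-4)²) = √16 = 4
|V_2V_3| = √((3)² + (-4)²) = √25 = 5
|V_3V_4| = √((-9)² + (0)²) = √81 = 9
|V_4V_1| = √((6)² + (8)²) = √100 = 10
Perimeter = 4 + 5 + 9 + 10 = 28.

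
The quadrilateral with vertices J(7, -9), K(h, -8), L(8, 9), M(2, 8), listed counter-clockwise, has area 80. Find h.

10

Write out the shoelace sum; only the two edges meeting at K involve h:
2·Area = [(7·(-8) − h·(-9)) + (h·9 − 8·(-8))] + -28
       = 18·h + -20 = 160
⇒ h = 10.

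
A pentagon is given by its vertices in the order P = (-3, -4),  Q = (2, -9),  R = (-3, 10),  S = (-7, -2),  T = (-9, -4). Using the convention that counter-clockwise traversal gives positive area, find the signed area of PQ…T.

Σ = (35) + (-7) + (76) + (10) + (24) = 138
Signed area = Σ/2 = 69 (positive ⇒ counter-clockwise traversal).

69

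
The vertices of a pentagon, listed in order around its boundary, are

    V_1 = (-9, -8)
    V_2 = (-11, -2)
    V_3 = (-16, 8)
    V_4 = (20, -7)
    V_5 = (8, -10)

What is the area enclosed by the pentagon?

268

Σ = (-70) + (-120) + (-48) + (-144) + (-154) = -536
Area = |Σ|/2 = 268.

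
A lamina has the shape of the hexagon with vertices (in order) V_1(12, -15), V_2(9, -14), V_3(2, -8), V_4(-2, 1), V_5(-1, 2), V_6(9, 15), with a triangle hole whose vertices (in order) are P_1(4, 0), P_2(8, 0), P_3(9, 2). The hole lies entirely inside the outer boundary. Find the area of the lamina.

217

Outer boundary:
Apply the surveyor's formula: 2A = Σ (x_i·y_{i+1} − x_{i+1}·y_i), indices taken mod 6.
V_1→V_2: (12)(-14) − (9)(-15) = -33
V_2→V_3: (9)(-8) − (2)(-14) = -44
V_3→V_4: (2)(1) − (-2)(-8) = -14
V_4→V_5: (-2)(2) − (-1)(1) = -3
V_5→V_6: (-1)(15) − (9)(2) = -33
V_6→V_1: (9)(-15) − (12)(15) = -315
Σ = -442
Area = |Σ|/2 = 221.
Hole:
Σ = (0) + (16) + (-8) = 8
Area = |Σ|/2 = 4.
Net area = 221 − 4 = 217.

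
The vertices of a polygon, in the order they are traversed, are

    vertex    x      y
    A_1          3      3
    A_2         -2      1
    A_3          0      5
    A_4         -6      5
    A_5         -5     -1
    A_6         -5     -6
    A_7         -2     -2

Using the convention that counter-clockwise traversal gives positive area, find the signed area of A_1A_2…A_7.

41.5

Σ = (9) + (-10) + (30) + (31) + (25) + (-2) + (0) = 83
Signed area = Σ/2 = 41.5 (positive ⇒ counter-clockwise traversal).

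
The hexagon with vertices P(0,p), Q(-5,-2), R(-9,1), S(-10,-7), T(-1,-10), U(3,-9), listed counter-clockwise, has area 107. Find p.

4

Write out the shoelace sum; only the two edges meeting at P involve p:
2·Area = [(3·p − 0·(-9)) + (0·(-2) − (-5)·p)] + 182
       = 8·p + 182 = 214
⇒ p = 4.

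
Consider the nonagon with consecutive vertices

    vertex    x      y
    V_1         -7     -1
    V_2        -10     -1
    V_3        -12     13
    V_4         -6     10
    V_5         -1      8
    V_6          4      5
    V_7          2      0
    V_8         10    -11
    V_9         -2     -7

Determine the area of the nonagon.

216.5

Apply the surveyor's formula: 2A = Σ (x_i·y_{i+1} − x_{i+1}·y_i), indices taken mod 9.
Σ = (-3) + (-142) + (-42) + (-38) + (-37) + (-10) + (-22) + (-92) + (-47) = -433
Area = |Σ|/2 = 216.5.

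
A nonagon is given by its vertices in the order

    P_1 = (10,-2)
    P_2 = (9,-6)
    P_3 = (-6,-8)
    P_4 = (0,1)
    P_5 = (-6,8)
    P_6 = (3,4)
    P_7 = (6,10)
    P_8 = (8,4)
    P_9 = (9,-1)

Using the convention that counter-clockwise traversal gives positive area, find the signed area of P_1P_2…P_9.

Apply the shoelace (surveyor's) formula: 2A = Σ (x_i·y_{i+1} − x_{i+1}·y_i), indices taken mod 9.
Σ = (-42) + (-108) + (-6) + (6) + (-48) + (6) + (-56) + (-44) + (-8) = -300
Signed area = Σ/2 = -150 (negative ⇒ clockwise traversal).

-150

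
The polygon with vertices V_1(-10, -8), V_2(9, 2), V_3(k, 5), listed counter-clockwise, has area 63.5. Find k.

2

Write out the shoelace sum; only the two edges meeting at V_3 involve k:
2·Area = [(9·5 − k·2) + (k·(-8) − (-10)·5)] + 52
       = -10·k + 147 = 127
⇒ k = 2.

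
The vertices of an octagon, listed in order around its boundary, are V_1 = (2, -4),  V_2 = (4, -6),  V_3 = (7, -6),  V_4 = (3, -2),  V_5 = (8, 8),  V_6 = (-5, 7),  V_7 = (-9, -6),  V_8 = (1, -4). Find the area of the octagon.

Apply the shoelace formula: 2A = Σ (x_i·y_{i+1} − x_{i+1}·y_i), indices taken mod 8.
V_1→V_2: (2)(-6) − (4)(-4) = 4
V_2→V_3: (4)(-6) − (7)(-6) = 18
V_3→V_4: (7)(-2) − (3)(-6) = 4
V_4→V_5: (3)(8) − (8)(-2) = 40
V_5→V_6: (8)(7) − (-5)(8) = 96
V_6→V_7: (-5)(-6) − (-9)(7) = 93
V_7→V_8: (-9)(-4) − (1)(-6) = 42
V_8→V_1: (1)(-4) − (2)(-4) = 4
Σ = 301
Area = |Σ|/2 = 150.5.

150.5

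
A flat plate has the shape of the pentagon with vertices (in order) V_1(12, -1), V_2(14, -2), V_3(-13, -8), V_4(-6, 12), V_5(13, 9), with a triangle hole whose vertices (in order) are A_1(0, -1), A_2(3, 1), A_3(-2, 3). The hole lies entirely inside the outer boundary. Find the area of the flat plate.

333.5

Outer boundary:
Σ = (-10) + (-138) + (-204) + (-210) + (-121) = -683
Area = |Σ|/2 = 341.5.
Hole:
Apply Gauss's area formula: 2A = Σ (x_i·y_{i+1} − x_{i+1}·y_i), indices taken mod 3.
Cross-terms: 3, 11, 2  ⇒  Σ = 16
Area = |Σ|/2 = 8.
Net area = 341.5 − 8 = 333.5.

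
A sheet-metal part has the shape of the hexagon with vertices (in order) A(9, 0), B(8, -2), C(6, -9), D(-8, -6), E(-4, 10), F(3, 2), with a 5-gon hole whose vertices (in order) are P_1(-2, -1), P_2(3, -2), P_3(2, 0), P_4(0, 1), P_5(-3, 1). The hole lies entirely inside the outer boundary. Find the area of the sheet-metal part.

Outer boundary:
Apply Gauss's area formula: 2A = Σ (x_i·y_{i+1} − x_{i+1}·y_i), indices taken mod 6.
Σ = (-18) + (-60) + (-108) + (-104) + (-38) + (-18) = -346
Area = |Σ|/2 = 173.
Hole:
Apply the shoelace formula: 2A = Σ (x_i·y_{i+1} − x_{i+1}·y_i), indices taken mod 5.
Σ = (7) + (4) + (2) + (3) + (5) = 21
Area = |Σ|/2 = 10.5.
Net area = 173 − 10.5 = 162.5.

162.5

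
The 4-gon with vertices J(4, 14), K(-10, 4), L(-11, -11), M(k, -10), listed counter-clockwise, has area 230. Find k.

The doubled signed area Σ (x_i y_{i+1} − x_{i+1} y_i) is linear in k.
With k=0 it equals 460; the coefficient of k is 25 (from the two edges through M).
So 25·k + 460 = 2·230 = 460 ⇒ k = 0.

0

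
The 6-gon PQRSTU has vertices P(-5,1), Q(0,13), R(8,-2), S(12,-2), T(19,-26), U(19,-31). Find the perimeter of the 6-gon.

104

|PQ| = √((5)² + (12)²) = √169 = 13
|QR| = √((8)² + (-15)²) = √289 = 17
|RS| = √((4)² + (0)²) = √16 = 4
|ST| = √((7)² + (-24)²) = √625 = 25
|TU| = √((0)² + (-5)²) = √25 = 5
|UP| = √((-24)² + (32)²) = √1600 = 40
Perimeter = 13 + 17 + 4 + 25 + 5 + 40 = 104.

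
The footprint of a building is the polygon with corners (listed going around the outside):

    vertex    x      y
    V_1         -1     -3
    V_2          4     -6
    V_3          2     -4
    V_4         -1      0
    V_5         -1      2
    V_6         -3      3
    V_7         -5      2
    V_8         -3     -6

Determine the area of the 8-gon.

29.5

V_1→V_2: (-1)(-6) − (4)(-3) = 18
V_2→V_3: (4)(-4) − (2)(-6) = -4
V_3→V_4: (2)(0) − (-1)(-4) = -4
V_4→V_5: (-1)(2) − (-1)(0) = -2
V_5→V_6: (-1)(3) − (-3)(2) = 3
V_6→V_7: (-3)(2) − (-5)(3) = 9
V_7→V_8: (-5)(-6) − (-3)(2) = 36
V_8→V_1: (-3)(-3) − (-1)(-6) = 3
Σ = 59
Area = |Σ|/2 = 29.5.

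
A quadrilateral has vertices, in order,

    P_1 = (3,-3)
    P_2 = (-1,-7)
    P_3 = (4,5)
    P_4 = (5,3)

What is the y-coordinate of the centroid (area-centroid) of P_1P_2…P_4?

Apply Gauss's area formula. First the cross-terms c_i = x_i·y_{i+1} − x_{i+1}·y_i:
  -24, 23, -13, -24  ⇒  2A = -38, A = -19.
Then Σ (y_i + y_{i+1})·c_i = 90, so ȳ = 90 / (6·(-19)) = -15/19.

-15/19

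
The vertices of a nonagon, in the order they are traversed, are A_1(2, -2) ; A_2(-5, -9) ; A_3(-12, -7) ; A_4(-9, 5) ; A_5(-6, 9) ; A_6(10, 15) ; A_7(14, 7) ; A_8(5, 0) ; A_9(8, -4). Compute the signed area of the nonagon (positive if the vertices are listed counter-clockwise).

-329

A_1→A_2: (2)(-9) − (-5)(-2) = -28
A_2→A_3: (-5)(-7) − (-12)(-9) = -73
A_3→A_4: (-12)(5) − (-9)(-7) = -123
A_4→A_5: (-9)(9) − (-6)(5) = -51
A_5→A_6: (-6)(15) − (10)(9) = -180
A_6→A_7: (10)(7) − (14)(15) = -140
A_7→A_8: (14)(0) − (5)(7) = -35
A_8→A_9: (5)(-4) − (8)(0) = -20
A_9→A_1: (8)(-2) − (2)(-4) = -8
Σ = -658
Signed area = Σ/2 = -329 (negative ⇒ clockwise traversal).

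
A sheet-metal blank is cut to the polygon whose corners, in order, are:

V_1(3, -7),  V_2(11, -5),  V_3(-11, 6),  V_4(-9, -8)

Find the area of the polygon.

151

Cross-terms: 62, 11, 142, 87  ⇒  Σ = 302
Area = |Σ|/2 = 151.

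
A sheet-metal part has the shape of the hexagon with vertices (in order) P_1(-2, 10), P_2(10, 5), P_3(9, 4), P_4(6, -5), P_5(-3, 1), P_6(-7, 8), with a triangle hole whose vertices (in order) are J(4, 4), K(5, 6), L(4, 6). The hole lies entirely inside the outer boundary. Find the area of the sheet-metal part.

131

Outer boundary:
Apply the surveyor's formula: 2A = Σ (x_i·y_{i+1} − x_{i+1}·y_i), indices taken mod 6.
Σ = (-110) + (-5) + (-69) + (-9) + (-17) + (-54) = -264
Area = |Σ|/2 = 132.
Hole:
Apply the surveyor's formula: 2A = Σ (x_i·y_{i+1} − x_{i+1}·y_i), indices taken mod 3.
Σ = (4) + (6) + (-8) = 2
Area = |Σ|/2 = 1.
Net area = 132 − 1 = 131.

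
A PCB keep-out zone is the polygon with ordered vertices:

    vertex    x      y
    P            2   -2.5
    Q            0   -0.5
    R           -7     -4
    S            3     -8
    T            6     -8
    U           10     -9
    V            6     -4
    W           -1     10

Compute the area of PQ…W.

Apply Gauss's area formula: 2A = Σ (x_i·y_{i+1} − x_{i+1}·y_i), indices taken mod 8.
P→Q: (2)(-0.5) − (0)(-2.5) = -1
Q→R: (0)(-4) − (-7)(-0.5) = -3.5
R→S: (-7)(-8) − (3)(-4) = 68
S→T: (3)(-8) − (6)(-8) = 24
T→U: (6)(-9) − (10)(-8) = 26
U→V: (10)(-4) − (6)(-9) = 14
V→W: (6)(10) − (-1)(-4) = 56
W→P: (-1)(-2.5) − (2)(10) = -17.5
Σ = 166
Area = |Σ|/2 = 83.

83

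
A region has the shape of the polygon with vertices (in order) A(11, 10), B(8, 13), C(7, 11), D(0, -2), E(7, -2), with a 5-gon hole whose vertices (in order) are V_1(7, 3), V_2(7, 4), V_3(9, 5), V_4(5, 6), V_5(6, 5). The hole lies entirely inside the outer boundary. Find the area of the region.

Outer boundary:
Σ = (63) + (-3) + (-14) + (14) + (92) = 152
Area = |Σ|/2 = 76.
Hole:
V_1→V_2: (7)(4) − (7)(3) = 7
V_2→V_3: (7)(5) − (9)(4) = -1
V_3→V_4: (9)(6) − (5)(5) = 29
V_4→V_5: (5)(5) − (6)(6) = -11
V_5→V_1: (6)(3) − (7)(5) = -17
Σ = 7
Area = |Σ|/2 = 3.5.
Net area = 76 − 3.5 = 72.5.

72.5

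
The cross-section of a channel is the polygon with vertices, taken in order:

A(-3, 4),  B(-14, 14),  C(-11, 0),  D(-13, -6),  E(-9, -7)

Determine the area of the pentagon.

107

Apply the shoelace (surveyor's) formula: 2A = Σ (x_i·y_{i+1} − x_{i+1}·y_i), indices taken mod 5.
Cross-terms: 14, 154, 66, 37, -57  ⇒  Σ = 214
Area = |Σ|/2 = 107.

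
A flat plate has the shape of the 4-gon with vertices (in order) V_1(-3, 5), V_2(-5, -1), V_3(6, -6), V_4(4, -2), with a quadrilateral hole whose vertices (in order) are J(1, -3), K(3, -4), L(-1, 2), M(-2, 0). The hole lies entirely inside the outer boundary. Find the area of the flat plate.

36.5

Outer boundary:
Cross-terms: 28, 36, 12, 14  ⇒  Σ = 90
Area = |Σ|/2 = 45.
Hole:
Apply Gauss's area formula: 2A = Σ (x_i·y_{i+1} − x_{i+1}·y_i), indices taken mod 4.
J→K: (1)(-4) − (3)(-3) = 5
K→L: (3)(2) − (-1)(-4) = 2
L→M: (-1)(0) − (-2)(2) = 4
M→J: (-2)(-3) − (1)(0) = 6
Σ = 17
Area = |Σ|/2 = 8.5.
Net area = 45 − 8.5 = 36.5.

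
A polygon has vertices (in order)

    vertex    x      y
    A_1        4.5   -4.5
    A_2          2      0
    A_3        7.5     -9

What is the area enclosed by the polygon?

1.125

Σ = (9) + (-18) + (6.75) = -2.25
Area = |Σ|/2 = 1.125.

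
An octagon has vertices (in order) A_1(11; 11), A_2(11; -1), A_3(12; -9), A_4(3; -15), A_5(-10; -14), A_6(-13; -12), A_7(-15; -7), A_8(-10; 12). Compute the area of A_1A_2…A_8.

Σ = (-132) + (-87) + (-153) + (-192) + (-62) + (-89) + (-250) + (-242) = -1207
Area = |Σ|/2 = 603.5.

603.5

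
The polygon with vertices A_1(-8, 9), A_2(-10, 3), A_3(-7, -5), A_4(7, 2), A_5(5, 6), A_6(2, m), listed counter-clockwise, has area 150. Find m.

Write out the shoelace sum; only the two edges meeting at A_6 involve m:
2·Area = [(5·m − 2·6) + (2·9 − (-8)·m)] + 190
       = 13·m + 196 = 300
⇒ m = 8.

8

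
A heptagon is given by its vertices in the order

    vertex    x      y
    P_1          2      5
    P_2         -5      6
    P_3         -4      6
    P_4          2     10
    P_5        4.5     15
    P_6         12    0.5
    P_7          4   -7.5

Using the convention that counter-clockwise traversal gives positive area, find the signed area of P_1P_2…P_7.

Σ = (37) + (-6) + (-52) + (-15) + (-177.75) + (-92) + (35) = -270.75
Signed area = Σ/2 = -135.375 (negative ⇒ clockwise traversal).

-135.375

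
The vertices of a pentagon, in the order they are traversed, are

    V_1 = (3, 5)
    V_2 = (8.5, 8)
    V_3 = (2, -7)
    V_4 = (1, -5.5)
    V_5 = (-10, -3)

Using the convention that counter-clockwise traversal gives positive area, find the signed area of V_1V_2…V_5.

-98.5

Cross-terms: -18.5, -75.5, -4, -58, -41  ⇒  Σ = -197
Signed area = Σ/2 = -98.5 (negative ⇒ clockwise traversal).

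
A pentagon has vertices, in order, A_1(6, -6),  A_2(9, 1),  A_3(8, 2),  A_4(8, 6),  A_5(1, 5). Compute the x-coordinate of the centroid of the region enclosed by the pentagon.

Apply the shoelace (surveyor's) formula. First the cross-terms c_i = x_i·y_{i+1} − x_{i+1}·y_i:
  60, 10, 32, 34, -36  ⇒  2A = 100, A = 50.
Then Σ (x_i + x_{i+1})·c_i = 1636, so x̄ = 1636 / (6·50) = 409/75.

409/75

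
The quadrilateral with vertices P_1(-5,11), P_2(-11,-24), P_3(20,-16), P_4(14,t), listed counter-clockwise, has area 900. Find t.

Write out the shoelace sum; only the two edges meeting at P_4 involve t:
2·Area = [(20·t − 14·(-16)) + (14·11 − (-5)·t)] + 897
       = 25·t + 1275 = 1800
⇒ t = 21.

21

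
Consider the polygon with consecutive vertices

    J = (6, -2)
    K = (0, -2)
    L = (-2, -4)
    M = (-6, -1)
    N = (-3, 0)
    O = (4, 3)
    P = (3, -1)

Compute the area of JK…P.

Apply the shoelace (surveyor's) formula: 2A = Σ (x_i·y_{i+1} − x_{i+1}·y_i), indices taken mod 7.
Σ = (-12) + (-4) + (-22) + (-3) + (-9) + (-13) + (0) = -63
Area = |Σ|/2 = 31.5.

31.5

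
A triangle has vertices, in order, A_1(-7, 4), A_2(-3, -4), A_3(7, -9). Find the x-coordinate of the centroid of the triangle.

-1

Apply the shoelace (surveyor's) formula. First the cross-terms c_i = x_i·y_{i+1} − x_{i+1}·y_i:
  40, 55, -35  ⇒  2A = 60, A = 30.
Then Σ (x_i + x_{i+1})·c_i = -180, so x̄ = -180 / (6·30) = -1.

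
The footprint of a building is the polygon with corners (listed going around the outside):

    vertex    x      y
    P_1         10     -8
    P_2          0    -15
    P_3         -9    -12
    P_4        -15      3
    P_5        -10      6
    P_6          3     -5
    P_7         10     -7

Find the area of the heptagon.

Cross-terms: -150, -135, -207, -60, 32, 29, -10  ⇒  Σ = -501
Area = |Σ|/2 = 250.5.

250.5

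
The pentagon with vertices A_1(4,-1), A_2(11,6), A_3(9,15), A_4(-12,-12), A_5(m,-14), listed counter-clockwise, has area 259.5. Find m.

The doubled signed area Σ (x_i y_{i+1} − x_{i+1} y_i) is linear in m.
With m=0 it equals 442; the coefficient of m is 11 (from the two edges through A_5).
So 11·m + 442 = 2·259.5 = 519 ⇒ m = 7.

7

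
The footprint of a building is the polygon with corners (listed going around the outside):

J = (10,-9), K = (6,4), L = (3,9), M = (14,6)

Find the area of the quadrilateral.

79

Σ = (94) + (42) + (-108) + (-186) = -158
Area = |Σ|/2 = 79.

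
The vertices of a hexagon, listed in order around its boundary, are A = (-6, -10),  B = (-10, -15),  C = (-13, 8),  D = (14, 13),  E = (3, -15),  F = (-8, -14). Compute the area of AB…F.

Apply the shoelace (surveyor's) formula: 2A = Σ (x_i·y_{i+1} − x_{i+1}·y_i), indices taken mod 6.
Σ = (-10) + (-275) + (-281) + (-249) + (-162) + (-4) = -981
Area = |Σ|/2 = 490.5.

490.5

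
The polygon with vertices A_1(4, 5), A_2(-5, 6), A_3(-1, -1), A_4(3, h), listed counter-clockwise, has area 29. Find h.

4

The doubled signed area Σ (x_i y_{i+1} − x_{i+1} y_i) is linear in h.
With h=0 it equals 78; the coefficient of h is -5 (from the two edges through A_4).
So -5·h + 78 = 2·29 = 58 ⇒ h = 4.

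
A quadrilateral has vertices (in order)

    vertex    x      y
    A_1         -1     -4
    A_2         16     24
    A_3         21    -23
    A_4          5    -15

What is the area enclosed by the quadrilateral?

533.5

Σ = (40) + (-872) + (-200) + (-35) = -1067
Area = |Σ|/2 = 533.5.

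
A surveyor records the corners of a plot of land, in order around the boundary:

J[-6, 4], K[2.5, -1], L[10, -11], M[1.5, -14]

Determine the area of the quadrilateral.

Σ = (-4) + (-17.5) + (-123.5) + (-78) = -223
Area = |Σ|/2 = 111.5.

111.5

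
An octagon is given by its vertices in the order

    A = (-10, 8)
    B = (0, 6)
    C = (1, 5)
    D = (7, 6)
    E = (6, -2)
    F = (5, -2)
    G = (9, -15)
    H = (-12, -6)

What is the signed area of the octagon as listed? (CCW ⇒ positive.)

-297

Apply the shoelace formula: 2A = Σ (x_i·y_{i+1} − x_{i+1}·y_i), indices taken mod 8.
Σ = (-60) + (-6) + (-29) + (-50) + (-2) + (-57) + (-234) + (-156) = -594
Signed area = Σ/2 = -297 (negative ⇒ clockwise traversal).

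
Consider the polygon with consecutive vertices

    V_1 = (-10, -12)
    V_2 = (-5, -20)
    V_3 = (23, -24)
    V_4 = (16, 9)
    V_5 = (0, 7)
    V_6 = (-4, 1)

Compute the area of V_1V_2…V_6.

754.5

Apply the shoelace (surveyor's) formula: 2A = Σ (x_i·y_{i+1} − x_{i+1}·y_i), indices taken mod 6.
Σ = (140) + (580) + (591) + (112) + (28) + (58) = 1509
Area = |Σ|/2 = 754.5.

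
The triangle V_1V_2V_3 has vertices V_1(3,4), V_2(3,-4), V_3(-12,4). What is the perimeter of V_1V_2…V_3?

40

|V_1V_2| = √((0)² + (-8)²) = √64 = 8
|V_2V_3| = √((-15)² + (8)²) = √289 = 17
|V_3V_1| = √((15)² + (0)²) = √225 = 15
Perimeter = 8 + 17 + 15 = 40.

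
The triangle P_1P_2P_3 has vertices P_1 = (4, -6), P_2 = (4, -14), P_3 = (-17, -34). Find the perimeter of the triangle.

|P_1P_2| = √((0)² + (-8)²) = √64 = 8
|P_2P_3| = √((-21)² + (-20)²) = √841 = 29
|P_3P_1| = √((21)² + (28)²) = √1225 = 35
Perimeter = 8 + 29 + 35 = 72.

72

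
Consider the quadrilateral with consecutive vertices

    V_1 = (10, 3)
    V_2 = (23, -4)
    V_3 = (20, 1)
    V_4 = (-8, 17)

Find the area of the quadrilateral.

74

Σ = (-109) + (103) + (348) + (-194) = 148
Area = |Σ|/2 = 74.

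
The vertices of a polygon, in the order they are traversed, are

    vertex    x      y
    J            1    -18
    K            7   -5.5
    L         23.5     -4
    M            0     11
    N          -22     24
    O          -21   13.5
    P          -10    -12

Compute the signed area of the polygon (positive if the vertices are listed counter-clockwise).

Apply the shoelace (surveyor's) formula: 2A = Σ (x_i·y_{i+1} − x_{i+1}·y_i), indices taken mod 7.
Σ = (120.5) + (101.25) + (258.5) + (242) + (207) + (387) + (192) = 1508.25
Signed area = Σ/2 = 754.125 (positive ⇒ counter-clockwise traversal).

754.125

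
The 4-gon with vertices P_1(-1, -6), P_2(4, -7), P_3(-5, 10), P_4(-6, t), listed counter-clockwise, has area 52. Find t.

The doubled signed area Σ (x_i y_{i+1} − x_{i+1} y_i) is linear in t.
With t=0 it equals 132; the coefficient of t is -4 (from the two edges through P_4).
So -4·t + 132 = 2·52 = 104 ⇒ t = 7.

7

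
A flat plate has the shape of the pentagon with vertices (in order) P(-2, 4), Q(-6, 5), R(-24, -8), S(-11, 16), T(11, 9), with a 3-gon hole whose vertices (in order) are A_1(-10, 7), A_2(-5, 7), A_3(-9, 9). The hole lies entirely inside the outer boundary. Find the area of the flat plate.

Outer boundary:
Cross-terms: 14, 168, -472, -275, 62  ⇒  Σ = -503
Area = |Σ|/2 = 251.5.
Hole:
Apply Gauss's area formula: 2A = Σ (x_i·y_{i+1} − x_{i+1}·y_i), indices taken mod 3.
Cross-terms: -35, 18, 27  ⇒  Σ = 10
Area = |Σ|/2 = 5.
Net area = 251.5 − 5 = 246.5.

246.5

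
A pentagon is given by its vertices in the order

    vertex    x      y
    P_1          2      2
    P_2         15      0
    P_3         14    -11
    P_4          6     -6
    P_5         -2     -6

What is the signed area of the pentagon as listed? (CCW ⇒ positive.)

-126.5

Apply the surveyor's formula: 2A = Σ (x_i·y_{i+1} − x_{i+1}·y_i), indices taken mod 5.
Σ = (-30) + (-165) + (-18) + (-48) + (8) = -253
Signed area = Σ/2 = -126.5 (negative ⇒ clockwise traversal).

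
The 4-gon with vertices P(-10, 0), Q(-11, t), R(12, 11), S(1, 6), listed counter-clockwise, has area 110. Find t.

-10

The doubled signed area Σ (x_i y_{i+1} − x_{i+1} y_i) is linear in t.
With t=0 it equals 0; the coefficient of t is -22 (from the two edges through Q).
So -22·t + 0 = 2·110 = 220 ⇒ t = -10.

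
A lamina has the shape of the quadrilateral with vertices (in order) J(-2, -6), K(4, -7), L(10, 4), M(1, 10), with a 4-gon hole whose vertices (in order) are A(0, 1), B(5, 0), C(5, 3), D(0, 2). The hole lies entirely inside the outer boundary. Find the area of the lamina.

Outer boundary:
Apply the surveyor's formula: 2A = Σ (x_i·y_{i+1} − x_{i+1}·y_i), indices taken mod 4.
Σ = (38) + (86) + (96) + (14) = 234
Area = |Σ|/2 = 117.
Hole:
Apply Gauss's area formula: 2A = Σ (x_i·y_{i+1} − x_{i+1}·y_i), indices taken mod 4.
Σ = (-5) + (15) + (10) + (0) = 20
Area = |Σ|/2 = 10.
Net area = 117 − 10 = 107.

107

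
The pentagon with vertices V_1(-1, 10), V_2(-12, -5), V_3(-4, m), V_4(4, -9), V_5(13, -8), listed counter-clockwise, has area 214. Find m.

The doubled signed area Σ (x_i y_{i+1} − x_{i+1} y_i) is linear in m.
With m=0 it equals 348; the coefficient of m is -16 (from the two edges through V_3).
So -16·m + 348 = 2·214 = 428 ⇒ m = -5.

-5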